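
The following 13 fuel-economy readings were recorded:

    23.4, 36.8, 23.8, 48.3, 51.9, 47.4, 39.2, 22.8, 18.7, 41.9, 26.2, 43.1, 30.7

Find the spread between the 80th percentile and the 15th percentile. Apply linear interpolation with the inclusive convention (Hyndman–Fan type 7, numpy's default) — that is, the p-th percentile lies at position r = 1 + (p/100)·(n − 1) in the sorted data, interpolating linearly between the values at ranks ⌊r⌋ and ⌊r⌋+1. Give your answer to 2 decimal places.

Sorted: 18.7, 22.8, 23.4, 23.8, 26.2, 30.7, 36.8, 39.2, 41.9, 43.1, 47.4, 48.3, 51.9.
n = 13.
P15: r = 2.8; ranks 2–3 are 22.8, 23.4; interpolating gives 23.28.
P80: r = 10.6; ranks 10–11 are 43.1, 47.4; interpolating gives 45.68.
Difference: 45.68 − 23.28 = 22.4.

22.40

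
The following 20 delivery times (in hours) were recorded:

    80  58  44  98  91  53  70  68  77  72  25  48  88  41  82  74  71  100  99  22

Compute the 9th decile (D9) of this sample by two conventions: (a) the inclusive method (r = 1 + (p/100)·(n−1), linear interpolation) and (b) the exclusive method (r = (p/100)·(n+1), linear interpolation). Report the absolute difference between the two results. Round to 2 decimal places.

Sorted: 22, 25, 41, 44, 48, 53, 58, 68, 70, 71, 72, 74, 77, 80, 82, 88, 91, 98, 99, 100.
n = 20.
(a) r = 18.1; between ranks 18 (98) and 19 (99): 98.1.
(b) r = 18.9; between ranks 18 (98) and 19 (99): 98.9.
|98.1 − 98.9| = 0.8.

0.80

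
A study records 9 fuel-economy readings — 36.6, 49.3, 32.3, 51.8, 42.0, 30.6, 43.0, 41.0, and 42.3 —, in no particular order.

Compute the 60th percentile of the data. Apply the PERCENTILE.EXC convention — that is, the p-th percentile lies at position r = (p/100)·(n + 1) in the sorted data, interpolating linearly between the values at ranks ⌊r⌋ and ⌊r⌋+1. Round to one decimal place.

Sorted: 30.6, 32.3, 36.6, 41.0, 42.0, 42.3, 43.0, 49.3, 51.8.
n = 9.
r = (60/100)·(9 + 1) = 6.
r is an integer, so P60 is the value at rank 6: 42.3.

42.3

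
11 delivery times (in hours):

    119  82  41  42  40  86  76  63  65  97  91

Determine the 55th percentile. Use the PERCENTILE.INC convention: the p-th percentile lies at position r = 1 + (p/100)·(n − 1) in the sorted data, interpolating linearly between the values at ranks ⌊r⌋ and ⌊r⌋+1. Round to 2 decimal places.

79.00

Sorted: 40, 41, 42, 63, 65, 76, 82, 86, 91, 97, 119.
n = 11.
r = 1 + (55/100)·(11 − 1) = 1 + 5.5 = 6.5.
Rank 6 is 76 and rank 7 is 82.
Interpolate: 76 + 0.5·(82 − 76) = 76 + 0.5·6 = 79.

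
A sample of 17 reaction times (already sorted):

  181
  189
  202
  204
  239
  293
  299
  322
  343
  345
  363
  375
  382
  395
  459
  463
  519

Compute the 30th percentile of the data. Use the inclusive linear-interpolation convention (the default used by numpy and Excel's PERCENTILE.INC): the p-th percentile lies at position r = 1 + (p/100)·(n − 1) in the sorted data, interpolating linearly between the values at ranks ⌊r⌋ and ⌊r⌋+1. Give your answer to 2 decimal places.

n = 17.
r = 1 + (30/100)·(17 − 1) = 1 + 4.8 = 5.8.
Rank 5 is 239 and rank 6 is 293.
Interpolate: 239 + 0.8·(293 − 239) = 239 + 0.8·54 = 282.2.

282.20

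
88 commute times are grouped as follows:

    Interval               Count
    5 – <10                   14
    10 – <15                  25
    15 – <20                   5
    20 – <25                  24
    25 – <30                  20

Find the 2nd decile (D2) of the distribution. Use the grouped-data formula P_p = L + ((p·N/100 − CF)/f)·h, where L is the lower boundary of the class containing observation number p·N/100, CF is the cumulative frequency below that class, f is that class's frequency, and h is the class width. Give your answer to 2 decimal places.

N = 88; target position k = 20/100 · 88 = 17.6.
Cumulative frequencies: 14, 39, 44, 68, 88.
Observation 17.6 falls in the class 10 – <15.
L = 10, CF = 14, f = 25, h = 5.
P20 = 10 + ((17.6 − 14)/25)·5 = 10 + 0.72 = 10.72.

10.72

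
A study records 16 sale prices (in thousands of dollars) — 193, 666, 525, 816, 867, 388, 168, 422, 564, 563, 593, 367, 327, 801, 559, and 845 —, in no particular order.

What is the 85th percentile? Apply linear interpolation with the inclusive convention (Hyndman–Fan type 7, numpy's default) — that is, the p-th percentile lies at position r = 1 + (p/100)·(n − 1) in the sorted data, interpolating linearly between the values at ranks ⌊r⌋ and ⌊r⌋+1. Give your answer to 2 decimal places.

Sorted: 168, 193, 327, 367, 388, 422, 525, 559, 563, 564, 593, 666, 801, 816, 845, 867.
n = 16.
r = 1 + (85/100)·(16 − 1) = 1 + 12.75 = 13.75.
Rank 13 is 801 and rank 14 is 816.
Interpolate: 801 + 0.75·(816 − 801) = 801 + 0.75·15 = 812.25.

812.25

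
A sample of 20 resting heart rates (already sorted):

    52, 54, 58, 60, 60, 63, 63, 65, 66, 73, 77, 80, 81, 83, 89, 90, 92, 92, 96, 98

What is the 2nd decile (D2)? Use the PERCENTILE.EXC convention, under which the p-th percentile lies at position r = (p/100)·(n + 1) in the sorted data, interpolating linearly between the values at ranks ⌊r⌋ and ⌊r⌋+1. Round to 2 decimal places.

n = 20.
r = (20/100)·(20 + 1) = 4.2.
Rank 4 is 60 and rank 5 is 60.
Interpolate: 60 + 0.2·(60 − 60) = 60 + 0.2·0 = 60.

60.00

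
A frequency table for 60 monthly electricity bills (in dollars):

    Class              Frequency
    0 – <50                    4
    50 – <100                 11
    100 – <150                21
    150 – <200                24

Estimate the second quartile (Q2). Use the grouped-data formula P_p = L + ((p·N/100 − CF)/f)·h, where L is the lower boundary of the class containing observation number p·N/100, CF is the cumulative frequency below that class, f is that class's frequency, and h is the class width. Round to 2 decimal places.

135.71

N = 60; target position k = 50/100 · 60 = 30.
Cumulative frequencies: 4, 15, 36, 60.
Observation 30 falls in the class 100 – <150.
L = 100, CF = 15, f = 21, h = 50.
P50 = 100 + ((30 − 15)/21)·50 = 100 + 35.7143 = 135.714.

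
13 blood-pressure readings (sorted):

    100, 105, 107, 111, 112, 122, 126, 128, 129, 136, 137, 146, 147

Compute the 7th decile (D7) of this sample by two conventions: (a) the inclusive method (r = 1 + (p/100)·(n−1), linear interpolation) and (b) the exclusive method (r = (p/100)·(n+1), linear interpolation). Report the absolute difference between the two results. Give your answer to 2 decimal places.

n = 13.
(a) r = 9.4; between ranks 9 (129) and 10 (136): 131.8.
(b) r = 9.8; between ranks 9 (129) and 10 (136): 134.6.
|131.8 − 134.6| = 2.8.

2.80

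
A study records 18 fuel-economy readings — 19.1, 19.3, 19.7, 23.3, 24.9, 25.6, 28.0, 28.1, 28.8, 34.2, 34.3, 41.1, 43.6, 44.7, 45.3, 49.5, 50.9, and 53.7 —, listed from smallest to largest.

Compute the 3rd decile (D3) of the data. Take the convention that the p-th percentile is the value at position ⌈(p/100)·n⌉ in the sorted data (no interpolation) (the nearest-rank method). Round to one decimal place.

25.6

n = 18.
Position = ⌈30/100 · 18⌉ = ⌈5.4⌉ = 6.
The value at rank 6 is 25.6.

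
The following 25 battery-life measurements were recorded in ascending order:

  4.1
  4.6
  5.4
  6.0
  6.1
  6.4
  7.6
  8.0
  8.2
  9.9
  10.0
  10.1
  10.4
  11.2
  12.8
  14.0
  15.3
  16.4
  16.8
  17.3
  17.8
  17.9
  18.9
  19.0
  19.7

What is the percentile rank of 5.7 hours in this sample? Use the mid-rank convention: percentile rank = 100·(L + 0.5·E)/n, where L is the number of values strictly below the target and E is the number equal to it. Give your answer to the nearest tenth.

Count below 5.7: L = 3; count equal: E = 0; n = 25.
Percentile rank = 100·(3 + 0.5·0)/25 = 100·3/25 = 12.

12.0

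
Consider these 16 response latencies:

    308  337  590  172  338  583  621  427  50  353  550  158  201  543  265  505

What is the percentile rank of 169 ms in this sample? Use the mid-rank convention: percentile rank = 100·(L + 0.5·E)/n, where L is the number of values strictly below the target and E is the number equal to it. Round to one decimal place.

Sorted: 50, 158, 172, 201, 265, 308, 337, 338, 353, 427, 505, 543, 550, 583, 590, 621.
Count below 169: L = 2; count equal: E = 0; n = 16.
Percentile rank = 100·(2 + 0.5·0)/16 = 100·2/16 = 12.5.

12.5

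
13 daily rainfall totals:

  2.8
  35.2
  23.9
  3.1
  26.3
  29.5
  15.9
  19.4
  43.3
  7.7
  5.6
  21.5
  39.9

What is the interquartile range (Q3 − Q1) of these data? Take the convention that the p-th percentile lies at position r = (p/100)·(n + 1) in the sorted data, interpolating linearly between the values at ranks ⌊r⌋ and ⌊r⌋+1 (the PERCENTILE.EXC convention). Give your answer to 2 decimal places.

25.70

Sorted: 2.8, 3.1, 5.6, 7.7, 15.9, 19.4, 21.5, 23.9, 26.3, 29.5, 35.2, 39.9, 43.3.
n = 13.
P25: r = 3.5; ranks 3–4 are 5.6, 7.7; interpolating gives 6.65.
P75: r = 10.5; ranks 10–11 are 29.5, 35.2; interpolating gives 32.35.
Difference: 32.35 − 6.65 = 25.7.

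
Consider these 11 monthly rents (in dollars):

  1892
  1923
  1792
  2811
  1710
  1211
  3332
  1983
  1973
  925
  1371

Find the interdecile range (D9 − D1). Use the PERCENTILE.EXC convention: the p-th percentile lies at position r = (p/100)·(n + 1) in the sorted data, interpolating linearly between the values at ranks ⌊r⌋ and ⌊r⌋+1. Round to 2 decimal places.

Sorted: 925, 1211, 1371, 1710, 1792, 1892, 1923, 1973, 1983, 2811, 3332.
n = 11.
P10: r = 1.2; ranks 1–2 are 925, 1211; interpolating gives 982.2.
P90: r = 10.8; ranks 10–11 are 2811, 3332; interpolating gives 3227.8.
Difference: 3227.8 − 982.2 = 2245.6.

2245.60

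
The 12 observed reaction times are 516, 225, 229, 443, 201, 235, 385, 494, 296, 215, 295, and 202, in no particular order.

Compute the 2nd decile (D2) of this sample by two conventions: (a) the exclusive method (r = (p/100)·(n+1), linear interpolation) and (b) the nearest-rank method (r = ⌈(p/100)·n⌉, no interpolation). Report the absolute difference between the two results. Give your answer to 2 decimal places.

5.20

Sorted: 201, 202, 215, 225, 229, 235, 295, 296, 385, 443, 494, 516.
n = 12.
(a) r = 2.6; between ranks 2 (202) and 3 (215): 209.8.
(b) the nearest-rank method: rank 3 → 215.
|209.8 − 215| = 5.2.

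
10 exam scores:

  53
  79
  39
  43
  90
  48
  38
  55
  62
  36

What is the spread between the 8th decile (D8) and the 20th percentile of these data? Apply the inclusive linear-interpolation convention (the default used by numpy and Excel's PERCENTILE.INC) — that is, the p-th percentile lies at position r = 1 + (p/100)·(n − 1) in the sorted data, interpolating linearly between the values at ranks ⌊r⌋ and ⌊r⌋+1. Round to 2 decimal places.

Sorted: 36, 38, 39, 43, 48, 53, 55, 62, 79, 90.
n = 10.
P20: r = 2.8; ranks 2–3 are 38, 39; interpolating gives 38.8.
P80: r = 8.2; ranks 8–9 are 62, 79; interpolating gives 65.4.
Difference: 65.4 − 38.8 = 26.6.

26.60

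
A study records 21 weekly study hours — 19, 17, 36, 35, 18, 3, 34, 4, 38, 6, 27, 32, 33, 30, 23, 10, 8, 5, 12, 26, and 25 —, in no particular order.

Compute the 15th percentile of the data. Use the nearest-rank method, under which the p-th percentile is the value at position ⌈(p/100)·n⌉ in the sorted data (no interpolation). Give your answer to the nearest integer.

Sorted: 3, 4, 5, 6, 8, 10, 12, 17, 18, 19, 23, 25, 26, 27, 30, 32, 33, 34, 35, 36, 38.
n = 21.
Position = ⌈15/100 · 21⌉ = ⌈3.15⌉ = 4.
The value at rank 4 is 6.

6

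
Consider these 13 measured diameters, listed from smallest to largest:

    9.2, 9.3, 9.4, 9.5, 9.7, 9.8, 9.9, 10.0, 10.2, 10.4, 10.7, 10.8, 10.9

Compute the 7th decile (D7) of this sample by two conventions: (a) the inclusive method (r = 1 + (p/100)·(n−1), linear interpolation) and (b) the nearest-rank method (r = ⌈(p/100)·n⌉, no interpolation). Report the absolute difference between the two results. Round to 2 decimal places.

n = 13.
(a) r = 9.4; between ranks 9 (10.2) and 10 (10.4): 10.28.
(b) the nearest-rank method: rank 10 → 10.4.
|10.28 − 10.4| = 0.12.

0.12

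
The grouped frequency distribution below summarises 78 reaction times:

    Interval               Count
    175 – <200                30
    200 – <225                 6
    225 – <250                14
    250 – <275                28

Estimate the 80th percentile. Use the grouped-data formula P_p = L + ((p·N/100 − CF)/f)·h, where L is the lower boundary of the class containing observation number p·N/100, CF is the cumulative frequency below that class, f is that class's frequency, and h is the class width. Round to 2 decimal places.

261.07

N = 78; target position k = 80/100 · 78 = 62.4.
Cumulative frequencies: 30, 36, 50, 78.
Observation 62.4 falls in the class 250 – <275.
L = 250, CF = 50, f = 28, h = 25.
P80 = 250 + ((62.4 − 50)/28)·25 = 250 + 11.0714 = 261.071.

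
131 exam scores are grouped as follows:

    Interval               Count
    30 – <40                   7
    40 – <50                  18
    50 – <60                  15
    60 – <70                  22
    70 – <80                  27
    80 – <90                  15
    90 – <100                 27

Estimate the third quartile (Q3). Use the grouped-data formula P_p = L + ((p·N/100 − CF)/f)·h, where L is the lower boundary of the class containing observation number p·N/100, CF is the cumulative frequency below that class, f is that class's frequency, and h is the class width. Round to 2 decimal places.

N = 131; target position k = 75/100 · 131 = 98.25.
Cumulative frequencies: 7, 25, 40, 62, 89, 104, 131.
Observation 98.25 falls in the class 80 – <90.
L = 80, CF = 89, f = 15, h = 10.
P75 = 80 + ((98.25 − 89)/15)·10 = 80 + 6.16667 = 86.1667.

86.17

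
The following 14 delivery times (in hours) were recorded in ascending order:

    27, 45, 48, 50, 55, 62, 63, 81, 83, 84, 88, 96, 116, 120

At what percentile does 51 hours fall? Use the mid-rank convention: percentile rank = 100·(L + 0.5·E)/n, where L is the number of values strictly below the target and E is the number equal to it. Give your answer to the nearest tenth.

28.6

Count below 51: L = 4; count equal: E = 0; n = 14.
Percentile rank = 100·(4 + 0.5·0)/14 = 100·4/14 = 28.57.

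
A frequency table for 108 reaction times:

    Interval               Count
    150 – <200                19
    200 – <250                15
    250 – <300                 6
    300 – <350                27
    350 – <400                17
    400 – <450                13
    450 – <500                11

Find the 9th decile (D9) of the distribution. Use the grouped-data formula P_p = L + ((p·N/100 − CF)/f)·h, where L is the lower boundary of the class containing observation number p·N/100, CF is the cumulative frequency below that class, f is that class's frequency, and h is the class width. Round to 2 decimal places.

450.91

N = 108; target position k = 90/100 · 108 = 97.2.
Cumulative frequencies: 19, 34, 40, 67, 84, 97, 108.
Observation 97.2 falls in the class 450 – <500.
L = 450, CF = 97, f = 11, h = 50.
P90 = 450 + ((97.2 − 97)/11)·50 = 450 + 0.909091 = 450.909.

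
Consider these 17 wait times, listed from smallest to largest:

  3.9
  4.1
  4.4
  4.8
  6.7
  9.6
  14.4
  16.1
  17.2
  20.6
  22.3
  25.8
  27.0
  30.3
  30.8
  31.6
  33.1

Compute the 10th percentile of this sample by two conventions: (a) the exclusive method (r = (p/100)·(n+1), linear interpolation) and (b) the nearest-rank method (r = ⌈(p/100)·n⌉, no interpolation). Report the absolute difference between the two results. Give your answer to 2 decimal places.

0.04

n = 17.
(a) r = 1.8; between ranks 1 (3.9) and 2 (4.1): 4.06.
(b) the nearest-rank method: rank 2 → 4.1.
|4.06 − 4.1| = 0.04.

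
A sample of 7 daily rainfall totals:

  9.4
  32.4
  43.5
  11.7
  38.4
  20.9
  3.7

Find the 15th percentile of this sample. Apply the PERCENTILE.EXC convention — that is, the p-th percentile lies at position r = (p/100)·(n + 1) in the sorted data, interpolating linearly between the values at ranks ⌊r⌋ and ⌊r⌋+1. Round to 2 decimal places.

Sorted: 3.7, 9.4, 11.7, 20.9, 32.4, 38.4, 43.5.
n = 7.
r = (15/100)·(7 + 1) = 1.2.
Rank 1 is 3.7 and rank 2 is 9.4.
Interpolate: 3.7 + 0.2·(9.4 − 3.7) = 3.7 + 0.2·5.7 = 4.84.

4.84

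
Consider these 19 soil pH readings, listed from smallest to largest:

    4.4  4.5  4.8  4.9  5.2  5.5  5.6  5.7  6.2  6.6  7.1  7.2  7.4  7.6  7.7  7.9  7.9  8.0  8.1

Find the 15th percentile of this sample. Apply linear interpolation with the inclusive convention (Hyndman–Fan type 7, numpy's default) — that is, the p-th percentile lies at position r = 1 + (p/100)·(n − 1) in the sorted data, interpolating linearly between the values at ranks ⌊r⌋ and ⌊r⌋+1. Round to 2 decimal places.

4.87

n = 19.
r = 1 + (15/100)·(19 − 1) = 1 + 2.7 = 3.7.
Rank 3 is 4.8 and rank 4 is 4.9.
Interpolate: 4.8 + 0.7·(4.9 − 4.8) = 4.8 + 0.7·0.1 = 4.87.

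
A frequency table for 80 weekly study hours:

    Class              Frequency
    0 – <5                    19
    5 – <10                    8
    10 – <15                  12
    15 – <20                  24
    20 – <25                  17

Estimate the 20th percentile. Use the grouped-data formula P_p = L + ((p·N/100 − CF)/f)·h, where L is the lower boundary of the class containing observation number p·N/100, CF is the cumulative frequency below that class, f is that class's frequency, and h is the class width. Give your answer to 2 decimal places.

N = 80; target position k = 20/100 · 80 = 16.
Cumulative frequencies: 19, 27, 39, 63, 80.
Observation 16 falls in the class 0 – <5.
L = 0, CF = 0, f = 19, h = 5.
P20 = 0 + ((16 − 0)/19)·5 = 0 + 4.21053 = 4.21053.

4.21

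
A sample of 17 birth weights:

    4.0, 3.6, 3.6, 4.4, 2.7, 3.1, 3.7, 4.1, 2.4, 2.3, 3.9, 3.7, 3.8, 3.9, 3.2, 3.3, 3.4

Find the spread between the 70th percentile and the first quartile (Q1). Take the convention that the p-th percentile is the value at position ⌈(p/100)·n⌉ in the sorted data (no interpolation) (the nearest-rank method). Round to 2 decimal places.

Sorted: 2.3, 2.4, 2.7, 3.1, 3.2, 3.3, 3.4, 3.6, 3.6, 3.7, 3.7, 3.8, 3.9, 3.9, 4.0, 4.1, 4.4.
n = 17.
P25: rank ⌈25/100·17⌉ = 5 → 3.2.
P70: rank ⌈70/100·17⌉ = 12 → 3.8.
Difference: 3.8 − 3.2 = 0.6.

0.60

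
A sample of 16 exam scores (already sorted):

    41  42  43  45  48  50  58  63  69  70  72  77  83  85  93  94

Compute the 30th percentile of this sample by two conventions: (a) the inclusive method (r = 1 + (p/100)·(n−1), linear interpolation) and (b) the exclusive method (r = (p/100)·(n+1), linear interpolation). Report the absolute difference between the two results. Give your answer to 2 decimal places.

0.80

n = 16.
(a) r = 5.5; between ranks 5 (48) and 6 (50): 49.
(b) r = 5.1; between ranks 5 (48) and 6 (50): 48.2.
|49 − 48.2| = 0.8.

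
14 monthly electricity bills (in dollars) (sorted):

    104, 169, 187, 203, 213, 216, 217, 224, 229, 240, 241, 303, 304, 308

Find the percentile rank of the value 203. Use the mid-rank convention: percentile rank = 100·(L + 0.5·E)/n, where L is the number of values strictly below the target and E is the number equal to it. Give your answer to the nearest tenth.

Count below 203: L = 3; count equal: E = 1; n = 14.
Percentile rank = 100·(3 + 0.5·1)/14 = 100·3.5/14 = 25.

25.0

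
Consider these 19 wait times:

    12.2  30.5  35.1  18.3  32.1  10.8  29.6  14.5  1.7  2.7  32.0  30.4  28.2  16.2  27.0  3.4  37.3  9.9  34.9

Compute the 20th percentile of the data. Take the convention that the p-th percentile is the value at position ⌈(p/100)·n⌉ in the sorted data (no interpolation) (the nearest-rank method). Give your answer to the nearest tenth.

Sorted: 1.7, 2.7, 3.4, 9.9, 10.8, 12.2, 14.5, 16.2, 18.3, 27.0, 28.2, 29.6, 30.4, 30.5, 32.0, 32.1, 34.9, 35.1, 37.3.
n = 19.
Position = ⌈20/100 · 19⌉ = ⌈3.8⌉ = 4.
The value at rank 4 is 9.9.

9.9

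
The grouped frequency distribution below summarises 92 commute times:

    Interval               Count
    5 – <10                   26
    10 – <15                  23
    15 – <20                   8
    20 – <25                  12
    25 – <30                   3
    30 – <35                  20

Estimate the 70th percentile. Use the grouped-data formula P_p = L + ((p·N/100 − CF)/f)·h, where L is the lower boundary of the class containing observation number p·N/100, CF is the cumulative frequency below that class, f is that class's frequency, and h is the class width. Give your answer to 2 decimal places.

N = 92; target position k = 70/100 · 92 = 64.4.
Cumulative frequencies: 26, 49, 57, 69, 72, 92.
Observation 64.4 falls in the class 20 – <25.
L = 20, CF = 57, f = 12, h = 5.
P70 = 20 + ((64.4 − 57)/12)·5 = 20 + 3.08333 = 23.0833.

23.08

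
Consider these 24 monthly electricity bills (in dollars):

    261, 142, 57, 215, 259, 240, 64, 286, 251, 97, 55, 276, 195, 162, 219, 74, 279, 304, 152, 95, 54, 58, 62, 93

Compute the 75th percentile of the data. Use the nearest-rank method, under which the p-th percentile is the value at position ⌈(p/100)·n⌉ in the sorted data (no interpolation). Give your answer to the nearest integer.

251

Sorted: 54, 55, 57, 58, 62, 64, 74, 93, 95, 97, 142, 152, 162, 195, 215, 219, 240, 251, 259, 261, 276, 279, 286, 304.
n = 24.
Position = ⌈75/100 · 24⌉ = ⌈18⌉ = 18.
The value at rank 18 is 251.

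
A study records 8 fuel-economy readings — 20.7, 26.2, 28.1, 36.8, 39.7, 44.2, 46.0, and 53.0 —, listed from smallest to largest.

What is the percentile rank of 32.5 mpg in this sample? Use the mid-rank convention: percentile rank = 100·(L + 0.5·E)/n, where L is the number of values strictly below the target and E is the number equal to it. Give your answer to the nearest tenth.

37.5

Count below 32.5: L = 3; count equal: E = 0; n = 8.
Percentile rank = 100·(3 + 0.5·0)/8 = 100·3/8 = 37.5.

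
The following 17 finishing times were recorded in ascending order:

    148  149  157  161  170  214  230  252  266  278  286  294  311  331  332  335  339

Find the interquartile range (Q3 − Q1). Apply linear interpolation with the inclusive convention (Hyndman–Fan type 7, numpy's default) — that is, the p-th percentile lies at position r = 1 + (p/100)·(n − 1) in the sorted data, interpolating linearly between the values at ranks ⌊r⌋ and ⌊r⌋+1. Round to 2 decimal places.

141.00

n = 17.
P25: r = 5 (integer) → 170.
P75: r = 13 (integer) → 311.
Difference: 311 − 170 = 141.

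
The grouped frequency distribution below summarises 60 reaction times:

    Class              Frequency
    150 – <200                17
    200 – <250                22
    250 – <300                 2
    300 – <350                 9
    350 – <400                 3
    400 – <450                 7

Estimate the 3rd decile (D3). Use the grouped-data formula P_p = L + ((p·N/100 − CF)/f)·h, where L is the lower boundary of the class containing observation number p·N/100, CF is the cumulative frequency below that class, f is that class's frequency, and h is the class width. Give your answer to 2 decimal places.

N = 60; target position k = 30/100 · 60 = 18.
Cumulative frequencies: 17, 39, 41, 50, 53, 60.
Observation 18 falls in the class 200 – <250.
L = 200, CF = 17, f = 22, h = 50.
P30 = 200 + ((18 − 17)/22)·50 = 200 + 2.27273 = 202.273.

202.27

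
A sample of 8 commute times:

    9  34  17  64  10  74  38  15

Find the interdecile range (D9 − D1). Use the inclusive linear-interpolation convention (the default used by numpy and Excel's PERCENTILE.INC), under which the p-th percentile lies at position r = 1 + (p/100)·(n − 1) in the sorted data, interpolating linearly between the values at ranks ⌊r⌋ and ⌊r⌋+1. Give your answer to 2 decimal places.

57.30

Sorted: 9, 10, 15, 17, 34, 38, 64, 74.
n = 8.
P10: r = 1.7; ranks 1–2 are 9, 10; interpolating gives 9.7.
P90: r = 7.3; ranks 7–8 are 64, 74; interpolating gives 67.
Difference: 67 − 9.7 = 57.3.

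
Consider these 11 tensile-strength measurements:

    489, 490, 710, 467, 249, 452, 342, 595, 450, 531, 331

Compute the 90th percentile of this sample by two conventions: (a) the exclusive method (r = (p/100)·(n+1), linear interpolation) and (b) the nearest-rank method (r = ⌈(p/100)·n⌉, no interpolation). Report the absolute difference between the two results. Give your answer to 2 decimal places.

92.00

Sorted: 249, 331, 342, 450, 452, 467, 489, 490, 531, 595, 710.
n = 11.
(a) r = 10.8; between ranks 10 (595) and 11 (710): 687.
(b) the nearest-rank method: rank 10 → 595.
|687 − 595| = 92.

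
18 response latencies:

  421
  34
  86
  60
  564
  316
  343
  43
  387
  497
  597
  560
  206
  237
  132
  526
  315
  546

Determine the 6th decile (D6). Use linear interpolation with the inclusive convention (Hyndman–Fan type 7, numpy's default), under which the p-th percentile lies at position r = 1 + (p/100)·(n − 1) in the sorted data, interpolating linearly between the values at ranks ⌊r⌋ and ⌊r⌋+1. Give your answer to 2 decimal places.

Sorted: 34, 43, 60, 86, 132, 206, 237, 315, 316, 343, 387, 421, 497, 526, 546, 560, 564, 597.
n = 18.
r = 1 + (60/100)·(18 − 1) = 1 + 10.2 = 11.2.
Rank 11 is 387 and rank 12 is 421.
Interpolate: 387 + 0.2·(421 − 387) = 387 + 0.2·34 = 393.8.

393.80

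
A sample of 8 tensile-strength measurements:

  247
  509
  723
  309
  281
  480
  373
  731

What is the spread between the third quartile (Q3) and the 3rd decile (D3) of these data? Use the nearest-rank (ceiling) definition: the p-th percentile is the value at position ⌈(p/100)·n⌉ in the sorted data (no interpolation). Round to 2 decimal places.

200.00

Sorted: 247, 281, 309, 373, 480, 509, 723, 731.
n = 8.
P30: rank ⌈30/100·8⌉ = 3 → 309.
P75: rank ⌈75/100·8⌉ = 6 → 509.
Difference: 509 − 309 = 200.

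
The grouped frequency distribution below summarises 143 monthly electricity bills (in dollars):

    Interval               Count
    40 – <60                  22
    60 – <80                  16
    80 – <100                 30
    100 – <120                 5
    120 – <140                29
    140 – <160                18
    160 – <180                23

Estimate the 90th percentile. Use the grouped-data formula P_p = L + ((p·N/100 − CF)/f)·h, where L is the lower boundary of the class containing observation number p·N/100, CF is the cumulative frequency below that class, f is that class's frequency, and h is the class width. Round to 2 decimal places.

167.57

N = 143; target position k = 90/100 · 143 = 128.7.
Cumulative frequencies: 22, 38, 68, 73, 102, 120, 143.
Observation 128.7 falls in the class 160 – <180.
L = 160, CF = 120, f = 23, h = 20.
P90 = 160 + ((128.7 − 120)/23)·20 = 160 + 7.56522 = 167.565.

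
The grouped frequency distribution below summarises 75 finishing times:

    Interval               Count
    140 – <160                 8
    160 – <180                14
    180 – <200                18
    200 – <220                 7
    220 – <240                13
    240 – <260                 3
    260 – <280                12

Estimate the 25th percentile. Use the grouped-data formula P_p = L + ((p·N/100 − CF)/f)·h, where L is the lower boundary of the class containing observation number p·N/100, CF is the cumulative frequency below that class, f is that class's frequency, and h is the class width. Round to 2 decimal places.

175.36

N = 75; target position k = 25/100 · 75 = 18.75.
Cumulative frequencies: 8, 22, 40, 47, 60, 63, 75.
Observation 18.75 falls in the class 160 – <180.
L = 160, CF = 8, f = 14, h = 20.
P25 = 160 + ((18.75 − 8)/14)·20 = 160 + 15.3571 = 175.357.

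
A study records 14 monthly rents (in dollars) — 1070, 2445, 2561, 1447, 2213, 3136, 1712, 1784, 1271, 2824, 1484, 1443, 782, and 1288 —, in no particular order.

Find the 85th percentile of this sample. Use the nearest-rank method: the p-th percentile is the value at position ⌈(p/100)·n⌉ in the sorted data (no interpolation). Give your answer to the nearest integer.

2561

Sorted: 782, 1070, 1271, 1288, 1443, 1447, 1484, 1712, 1784, 2213, 2445, 2561, 2824, 3136.
n = 14.
Position = ⌈85/100 · 14⌉ = ⌈11.9⌉ = 12.
The value at rank 12 is 2561.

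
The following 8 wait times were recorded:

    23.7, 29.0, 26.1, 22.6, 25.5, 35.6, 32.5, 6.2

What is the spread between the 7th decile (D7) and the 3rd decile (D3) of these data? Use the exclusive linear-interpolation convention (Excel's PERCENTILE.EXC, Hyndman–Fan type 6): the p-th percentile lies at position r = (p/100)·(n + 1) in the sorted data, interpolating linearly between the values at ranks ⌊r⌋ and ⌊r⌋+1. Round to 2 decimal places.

Sorted: 6.2, 22.6, 23.7, 25.5, 26.1, 29.0, 32.5, 35.6.
n = 8.
P30: r = 2.7; ranks 2–3 are 22.6, 23.7; interpolating gives 23.37.
P70: r = 6.3; ranks 6–7 are 29.0, 32.5; interpolating gives 30.05.
Difference: 30.05 − 23.37 = 6.68.

6.68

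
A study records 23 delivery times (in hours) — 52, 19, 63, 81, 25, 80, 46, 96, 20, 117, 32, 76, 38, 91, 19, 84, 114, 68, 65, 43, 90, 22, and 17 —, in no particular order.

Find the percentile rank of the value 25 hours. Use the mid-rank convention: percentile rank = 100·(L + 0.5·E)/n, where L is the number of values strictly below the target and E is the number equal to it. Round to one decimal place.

23.9

Sorted: 17, 19, 19, 20, 22, 25, 32, 38, 43, 46, 52, 63, 65, 68, 76, 80, 81, 84, 90, 91, 96, 114, 117.
Count below 25: L = 5; count equal: E = 1; n = 23.
Percentile rank = 100·(5 + 0.5·1)/23 = 100·5.5/23 = 23.91.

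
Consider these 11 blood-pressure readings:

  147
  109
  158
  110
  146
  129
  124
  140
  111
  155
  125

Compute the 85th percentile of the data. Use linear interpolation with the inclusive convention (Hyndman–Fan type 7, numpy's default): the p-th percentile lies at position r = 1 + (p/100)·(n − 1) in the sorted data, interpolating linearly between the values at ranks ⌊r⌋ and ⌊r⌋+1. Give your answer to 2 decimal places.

151.00

Sorted: 109, 110, 111, 124, 125, 129, 140, 146, 147, 155, 158.
n = 11.
r = 1 + (85/100)·(11 − 1) = 1 + 8.5 = 9.5.
Rank 9 is 147 and rank 10 is 155.
Interpolate: 147 + 0.5·(155 − 147) = 147 + 0.5·8 = 151.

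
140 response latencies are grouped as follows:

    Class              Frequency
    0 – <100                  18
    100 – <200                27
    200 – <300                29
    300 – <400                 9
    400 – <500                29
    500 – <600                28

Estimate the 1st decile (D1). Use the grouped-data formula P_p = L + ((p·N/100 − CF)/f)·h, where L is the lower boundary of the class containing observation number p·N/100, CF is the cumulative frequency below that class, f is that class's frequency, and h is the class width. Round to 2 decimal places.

77.78

N = 140; target position k = 10/100 · 140 = 14.
Cumulative frequencies: 18, 45, 74, 83, 112, 140.
Observation 14 falls in the class 0 – <100.
L = 0, CF = 0, f = 18, h = 100.
P10 = 0 + ((14 − 0)/18)·100 = 0 + 77.7778 = 77.7778.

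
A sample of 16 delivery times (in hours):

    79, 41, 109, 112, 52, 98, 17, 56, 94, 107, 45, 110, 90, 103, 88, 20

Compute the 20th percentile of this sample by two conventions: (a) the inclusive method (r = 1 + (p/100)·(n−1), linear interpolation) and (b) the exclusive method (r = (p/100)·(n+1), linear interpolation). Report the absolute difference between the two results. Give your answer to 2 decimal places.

2.40

Sorted: 17, 20, 41, 45, 52, 56, 79, 88, 90, 94, 98, 103, 107, 109, 110, 112.
n = 16.
(a) r = 4 → value at rank 4 = 45.
(b) r = 3.4; between ranks 3 (41) and 4 (45): 42.6.
|45 − 42.6| = 2.4.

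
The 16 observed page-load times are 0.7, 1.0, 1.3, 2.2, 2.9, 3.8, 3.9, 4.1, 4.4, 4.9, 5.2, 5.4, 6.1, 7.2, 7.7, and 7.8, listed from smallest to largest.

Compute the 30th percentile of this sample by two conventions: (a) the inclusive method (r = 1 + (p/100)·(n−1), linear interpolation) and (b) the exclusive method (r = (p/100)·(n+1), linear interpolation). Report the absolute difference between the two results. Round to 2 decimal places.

0.36

n = 16.
(a) r = 5.5; between ranks 5 (2.9) and 6 (3.8): 3.35.
(b) r = 5.1; between ranks 5 (2.9) and 6 (3.8): 2.99.
|3.35 − 2.99| = 0.36.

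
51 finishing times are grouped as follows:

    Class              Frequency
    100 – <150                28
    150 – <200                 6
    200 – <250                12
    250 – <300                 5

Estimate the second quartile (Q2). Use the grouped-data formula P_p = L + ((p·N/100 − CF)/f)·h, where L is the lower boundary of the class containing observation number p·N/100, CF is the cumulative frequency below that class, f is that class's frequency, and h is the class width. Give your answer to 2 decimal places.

145.54

N = 51; target position k = 50/100 · 51 = 25.5.
Cumulative frequencies: 28, 34, 46, 51.
Observation 25.5 falls in the class 100 – <150.
L = 100, CF = 0, f = 28, h = 50.
P50 = 100 + ((25.5 − 0)/28)·50 = 100 + 45.5357 = 145.536.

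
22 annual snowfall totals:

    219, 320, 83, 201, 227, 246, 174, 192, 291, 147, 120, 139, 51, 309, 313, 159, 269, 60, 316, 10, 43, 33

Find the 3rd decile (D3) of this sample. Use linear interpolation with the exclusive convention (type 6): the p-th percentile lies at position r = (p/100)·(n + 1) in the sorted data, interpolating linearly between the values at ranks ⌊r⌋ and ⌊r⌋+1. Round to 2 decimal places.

116.30

Sorted: 10, 33, 43, 51, 60, 83, 120, 139, 147, 159, 174, 192, 201, 219, 227, 246, 269, 291, 309, 313, 316, 320.
n = 22.
r = (30/100)·(22 + 1) = 6.9.
Rank 6 is 83 and rank 7 is 120.
Interpolate: 83 + 0.9·(120 − 83) = 83 + 0.9·37 = 116.3.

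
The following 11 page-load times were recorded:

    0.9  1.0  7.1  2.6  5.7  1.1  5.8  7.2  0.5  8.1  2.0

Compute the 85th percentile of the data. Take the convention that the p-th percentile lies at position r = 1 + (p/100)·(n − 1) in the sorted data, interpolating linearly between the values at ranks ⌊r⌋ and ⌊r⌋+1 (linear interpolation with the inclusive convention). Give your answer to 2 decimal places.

7.15

Sorted: 0.5, 0.9, 1.0, 1.1, 2.0, 2.6, 5.7, 5.8, 7.1, 7.2, 8.1.
n = 11.
r = 1 + (85/100)·(11 − 1) = 1 + 8.5 = 9.5.
Rank 9 is 7.1 and rank 10 is 7.2.
Interpolate: 7.1 + 0.5·(7.2 − 7.1) = 7.1 + 0.5·0.1 = 7.15.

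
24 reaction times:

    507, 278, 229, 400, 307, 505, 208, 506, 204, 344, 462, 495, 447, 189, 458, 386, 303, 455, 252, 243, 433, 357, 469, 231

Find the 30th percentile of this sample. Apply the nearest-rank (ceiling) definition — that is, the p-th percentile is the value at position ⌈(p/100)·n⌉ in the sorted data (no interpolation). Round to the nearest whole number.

278

Sorted: 189, 204, 208, 229, 231, 243, 252, 278, 303, 307, 344, 357, 386, 400, 433, 447, 455, 458, 462, 469, 495, 505, 506, 507.
n = 24.
Position = ⌈30/100 · 24⌉ = ⌈7.2⌉ = 8.
The value at rank 8 is 278.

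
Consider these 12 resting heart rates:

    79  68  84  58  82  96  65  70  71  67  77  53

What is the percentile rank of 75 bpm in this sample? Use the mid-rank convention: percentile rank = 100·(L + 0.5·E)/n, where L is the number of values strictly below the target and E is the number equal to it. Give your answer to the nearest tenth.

Sorted: 53, 58, 65, 67, 68, 70, 71, 77, 79, 82, 84, 96.
Count below 75: L = 7; count equal: E = 0; n = 12.
Percentile rank = 100·(7 + 0.5·0)/12 = 100·7/12 = 58.33.

58.3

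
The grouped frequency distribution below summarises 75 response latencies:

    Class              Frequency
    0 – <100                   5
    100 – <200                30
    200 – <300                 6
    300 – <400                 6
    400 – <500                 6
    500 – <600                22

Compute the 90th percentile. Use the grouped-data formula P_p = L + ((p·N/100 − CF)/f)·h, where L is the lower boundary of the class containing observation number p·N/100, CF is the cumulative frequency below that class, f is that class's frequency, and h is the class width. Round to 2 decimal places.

N = 75; target position k = 90/100 · 75 = 67.5.
Cumulative frequencies: 5, 35, 41, 47, 53, 75.
Observation 67.5 falls in the class 500 – <600.
L = 500, CF = 53, f = 22, h = 100.
P90 = 500 + ((67.5 − 53)/22)·100 = 500 + 65.9091 = 565.909.

565.91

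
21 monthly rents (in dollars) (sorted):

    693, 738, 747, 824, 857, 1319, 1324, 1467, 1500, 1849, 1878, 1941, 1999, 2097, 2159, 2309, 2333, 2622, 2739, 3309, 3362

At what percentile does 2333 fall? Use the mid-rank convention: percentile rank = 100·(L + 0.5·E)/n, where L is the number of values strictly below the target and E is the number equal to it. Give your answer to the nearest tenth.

78.6

Count below 2333: L = 16; count equal: E = 1; n = 21.
Percentile rank = 100·(16 + 0.5·1)/21 = 100·16.5/21 = 78.57.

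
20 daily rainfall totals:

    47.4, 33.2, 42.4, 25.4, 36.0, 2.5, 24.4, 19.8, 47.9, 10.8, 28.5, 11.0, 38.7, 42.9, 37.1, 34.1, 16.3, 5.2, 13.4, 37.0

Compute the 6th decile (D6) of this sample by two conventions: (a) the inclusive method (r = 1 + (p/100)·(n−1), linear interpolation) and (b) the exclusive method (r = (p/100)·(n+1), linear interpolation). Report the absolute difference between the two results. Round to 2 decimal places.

0.38

Sorted: 2.5, 5.2, 10.8, 11.0, 13.4, 16.3, 19.8, 24.4, 25.4, 28.5, 33.2, 34.1, 36.0, 37.0, 37.1, 38.7, 42.4, 42.9, 47.4, 47.9.
n = 20.
(a) r = 12.4; between ranks 12 (34.1) and 13 (36.0): 34.86.
(b) r = 12.6; between ranks 12 (34.1) and 13 (36.0): 35.24.
|34.86 − 35.24| = 0.38.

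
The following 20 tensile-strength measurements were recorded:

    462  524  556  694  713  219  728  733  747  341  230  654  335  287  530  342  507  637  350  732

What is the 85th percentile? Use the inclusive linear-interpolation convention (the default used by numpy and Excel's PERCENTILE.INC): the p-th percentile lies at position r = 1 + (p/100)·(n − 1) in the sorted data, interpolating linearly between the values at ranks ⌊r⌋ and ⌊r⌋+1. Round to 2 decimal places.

Sorted: 219, 230, 287, 335, 341, 342, 350, 462, 507, 524, 530, 556, 637, 654, 694, 713, 728, 732, 733, 747.
n = 20.
r = 1 + (85/100)·(20 − 1) = 1 + 16.15 = 17.15.
Rank 17 is 728 and rank 18 is 732.
Interpolate: 728 + 0.15·(732 − 728) = 728 + 0.15·4 = 728.6.

728.60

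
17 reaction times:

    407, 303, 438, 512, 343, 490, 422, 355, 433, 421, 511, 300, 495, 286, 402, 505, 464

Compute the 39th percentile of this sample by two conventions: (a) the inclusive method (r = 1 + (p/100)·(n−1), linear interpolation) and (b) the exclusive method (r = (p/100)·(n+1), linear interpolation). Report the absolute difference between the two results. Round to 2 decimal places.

Sorted: 286, 300, 303, 343, 355, 402, 407, 421, 422, 433, 438, 464, 490, 495, 505, 511, 512.
n = 17.
(a) r = 7.24; between ranks 7 (407) and 8 (421): 410.36.
(b) r = 7.02; between ranks 7 (407) and 8 (421): 407.28.
|410.36 − 407.28| = 3.08.

3.08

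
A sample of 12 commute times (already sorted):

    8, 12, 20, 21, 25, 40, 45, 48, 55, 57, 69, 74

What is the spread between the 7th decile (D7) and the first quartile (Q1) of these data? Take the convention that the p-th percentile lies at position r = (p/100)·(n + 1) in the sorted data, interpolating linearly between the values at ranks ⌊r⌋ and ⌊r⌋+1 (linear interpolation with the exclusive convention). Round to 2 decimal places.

n = 12.
P25: r = 3.25; ranks 3–4 are 20, 21; interpolating gives 20.25.
P70: r = 9.1; ranks 9–10 are 55, 57; interpolating gives 55.2.
Difference: 55.2 − 20.25 = 34.95.

34.95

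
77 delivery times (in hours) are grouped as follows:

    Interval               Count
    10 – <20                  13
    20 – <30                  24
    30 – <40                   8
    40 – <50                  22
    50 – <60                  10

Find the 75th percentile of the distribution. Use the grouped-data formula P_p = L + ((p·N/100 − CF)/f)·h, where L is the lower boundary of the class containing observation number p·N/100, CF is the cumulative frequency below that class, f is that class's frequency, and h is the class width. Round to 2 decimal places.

45.80

N = 77; target position k = 75/100 · 77 = 57.75.
Cumulative frequencies: 13, 37, 45, 67, 77.
Observation 57.75 falls in the class 40 – <50.
L = 40, CF = 45, f = 22, h = 10.
P75 = 40 + ((57.75 − 45)/22)·10 = 40 + 5.79545 = 45.7955.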